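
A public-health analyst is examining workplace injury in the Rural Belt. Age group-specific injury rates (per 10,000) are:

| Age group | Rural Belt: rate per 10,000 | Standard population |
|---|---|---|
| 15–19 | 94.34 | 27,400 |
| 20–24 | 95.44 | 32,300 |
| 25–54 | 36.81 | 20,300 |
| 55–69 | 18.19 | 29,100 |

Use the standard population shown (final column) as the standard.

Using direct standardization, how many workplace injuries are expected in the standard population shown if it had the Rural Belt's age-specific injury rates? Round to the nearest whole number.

Expected workplace injuries = Σ (standard pop × age-specific rate ÷ 10,000)
= 27,400×94.34/10,000 + 32,300×95.44/10,000 + 20,300×36.81/10,000 + 29,100×18.19/10,000
= 258.49 + 308.27 + 74.72 + 52.93 = 694.42.

694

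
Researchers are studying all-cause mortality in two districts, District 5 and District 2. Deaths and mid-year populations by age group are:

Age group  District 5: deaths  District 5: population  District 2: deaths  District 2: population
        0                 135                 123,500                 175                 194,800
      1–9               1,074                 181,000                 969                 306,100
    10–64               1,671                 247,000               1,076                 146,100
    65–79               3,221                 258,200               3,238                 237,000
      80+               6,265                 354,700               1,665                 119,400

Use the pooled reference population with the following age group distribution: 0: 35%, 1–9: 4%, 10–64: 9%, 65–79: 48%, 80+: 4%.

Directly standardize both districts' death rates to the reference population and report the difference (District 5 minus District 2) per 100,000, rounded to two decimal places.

-29.64

Age-specific rates per 100,000 for District 5: 109.31, 593.37, 676.52, 1247.48, 1766.28.
For District 2: 89.84, 316.56, 736.48, 1366.24, 1394.47.
Standard weights: 0.35, 0.04, 0.09, 0.48, 0.04.
District 5: 0.3500×109.31 + 0.0400×593.37 + 0.0900×676.52 + 0.4800×1247.48 + 0.0400×1766.28 = 792.3234 per 100,000.
District 2: 0.3500×89.84 + 0.0400×316.56 + 0.0900×736.48 + 0.4800×1366.24 + 0.0400×1394.47 = 821.9648 per 100,000.
Difference = 792.3234 − 821.9648 = -29.6413.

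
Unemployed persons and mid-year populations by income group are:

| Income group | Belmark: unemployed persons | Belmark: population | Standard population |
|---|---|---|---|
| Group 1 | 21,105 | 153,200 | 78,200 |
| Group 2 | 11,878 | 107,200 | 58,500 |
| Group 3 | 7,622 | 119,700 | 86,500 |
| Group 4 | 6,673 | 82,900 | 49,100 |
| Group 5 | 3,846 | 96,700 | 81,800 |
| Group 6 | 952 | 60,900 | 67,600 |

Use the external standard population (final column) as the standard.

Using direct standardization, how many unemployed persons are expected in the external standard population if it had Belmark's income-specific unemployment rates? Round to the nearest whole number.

Income-specific rates per 1,000 for Belmark: 137.761, 110.802, 63.676, 80.495, 39.772, 15.632.
Expected unemployed persons = Σ (standard pop × income-specific rate ÷ 1,000)
= 78,200×137.761/1,000 + 58,500×110.802/1,000 + 86,500×63.676/1,000 + 49,100×80.495/1,000 + 81,800×39.772/1,000 + 67,600×15.632/1,000
= 10772.92 + 6481.93 + 5507.96 + 3952.28 + 3253.39 + 1056.74 = 31025.22.

31025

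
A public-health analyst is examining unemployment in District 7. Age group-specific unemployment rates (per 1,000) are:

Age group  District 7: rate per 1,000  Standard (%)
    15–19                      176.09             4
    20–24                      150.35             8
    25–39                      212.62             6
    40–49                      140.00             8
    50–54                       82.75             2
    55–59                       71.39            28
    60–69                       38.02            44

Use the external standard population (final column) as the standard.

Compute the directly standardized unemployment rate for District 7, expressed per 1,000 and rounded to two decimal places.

Standard weights: 0.04, 0.08, 0.06, 0.08, 0.02, 0.28, 0.44.
Standardized rate: 0.0400×176.09 + 0.0800×150.35 + 0.0600×212.62 + 0.0800×140.00 + 0.0200×82.75 + 0.2800×71.39 + 0.4400×38.02 = 81.4018 per 1,000.

81.40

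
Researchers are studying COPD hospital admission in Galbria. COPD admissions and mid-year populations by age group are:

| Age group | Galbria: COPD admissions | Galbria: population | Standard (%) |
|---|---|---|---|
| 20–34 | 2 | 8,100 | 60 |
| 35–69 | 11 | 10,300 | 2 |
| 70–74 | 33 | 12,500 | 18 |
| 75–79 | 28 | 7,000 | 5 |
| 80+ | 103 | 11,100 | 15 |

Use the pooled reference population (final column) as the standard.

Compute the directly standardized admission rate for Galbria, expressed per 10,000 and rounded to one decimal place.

Age-specific rates per 10,000 for Galbria: 2.47, 10.68, 26.40, 40.00, 92.79.
Standard weights: 0.60, 0.02, 0.18, 0.05, 0.15.
Standardized rate: 0.6000×2.47 + 0.0200×10.68 + 0.1800×26.40 + 0.0500×40.00 + 0.1500×92.79 = 22.3660 per 10,000.

22.4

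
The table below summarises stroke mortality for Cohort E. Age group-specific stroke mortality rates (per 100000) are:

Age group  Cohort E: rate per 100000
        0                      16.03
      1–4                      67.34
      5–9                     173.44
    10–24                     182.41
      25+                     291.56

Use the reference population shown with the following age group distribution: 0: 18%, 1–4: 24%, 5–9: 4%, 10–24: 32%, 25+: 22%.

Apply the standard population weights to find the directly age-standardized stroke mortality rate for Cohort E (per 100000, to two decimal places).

148.50

Standard weights: 0.18, 0.24, 0.04, 0.32, 0.22.
Standardized rate: 0.1800×16.03 + 0.2400×67.34 + 0.0400×173.44 + 0.3200×182.41 + 0.2200×291.56 = 148.4990 per 100000.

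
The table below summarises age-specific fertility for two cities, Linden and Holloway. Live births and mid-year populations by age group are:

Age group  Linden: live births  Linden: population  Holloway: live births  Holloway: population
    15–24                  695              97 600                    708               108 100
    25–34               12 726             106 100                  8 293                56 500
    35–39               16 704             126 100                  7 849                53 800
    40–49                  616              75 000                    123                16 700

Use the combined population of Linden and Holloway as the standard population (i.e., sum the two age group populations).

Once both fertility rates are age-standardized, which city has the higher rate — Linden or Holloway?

Age-specific rates per 1 000 for Linden: 7.121, 119.943, 132.466, 8.213.
For Holloway: 6.549, 146.779, 145.892, 7.365.
Combined standard total = 639 900; weights = 0.3215, 0.2541, 0.2811, 0.1433.
Linden: 0.3215×7.121 + 0.2541×119.943 + 0.2811×132.466 + 0.1433×8.213 = 71.1852 per 1 000.
Holloway: 0.3215×6.549 + 0.2541×146.779 + 0.2811×145.892 + 0.1433×7.365 = 81.4734 per 1 000.
The crude rates (75.94 vs 72.19) would put Linden higher, but that reflects its age composition; once standardized to a common age structure, Holloway has the higher underlying rate.

Holloway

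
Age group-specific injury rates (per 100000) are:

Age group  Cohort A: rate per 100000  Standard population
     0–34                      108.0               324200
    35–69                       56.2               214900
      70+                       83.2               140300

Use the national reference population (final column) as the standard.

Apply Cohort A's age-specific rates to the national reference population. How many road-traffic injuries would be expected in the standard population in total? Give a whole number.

Expected road-traffic injuries = Σ (standard pop × age-specific rate ÷ 100000)
= 324200×108.0/100000 + 214900×56.2/100000 + 140300×83.2/100000
= 350.14 + 120.77 + 116.73 = 587.64.

588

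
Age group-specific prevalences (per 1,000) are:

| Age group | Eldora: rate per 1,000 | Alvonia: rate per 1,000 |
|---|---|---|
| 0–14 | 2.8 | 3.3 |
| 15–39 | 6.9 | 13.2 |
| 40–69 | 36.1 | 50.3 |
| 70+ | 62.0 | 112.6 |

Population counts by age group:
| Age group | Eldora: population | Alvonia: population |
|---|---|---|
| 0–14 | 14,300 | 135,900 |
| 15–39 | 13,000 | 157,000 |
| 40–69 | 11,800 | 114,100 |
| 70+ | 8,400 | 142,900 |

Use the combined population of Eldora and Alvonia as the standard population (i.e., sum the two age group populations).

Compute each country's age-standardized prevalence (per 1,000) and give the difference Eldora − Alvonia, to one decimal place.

Combined standard total = 597,400; weights = 0.2514, 0.2846, 0.2107, 0.2533.
Eldora: 0.2514×2.8 + 0.2846×6.9 + 0.2107×36.1 + 0.2533×62.0 = 25.9778 per 1,000.
Alvonia: 0.2514×3.3 + 0.2846×13.2 + 0.2107×50.3 + 0.2533×112.6 = 43.7041 per 1,000.
Difference = 25.9778 − 43.7041 = -17.7262.

-17.7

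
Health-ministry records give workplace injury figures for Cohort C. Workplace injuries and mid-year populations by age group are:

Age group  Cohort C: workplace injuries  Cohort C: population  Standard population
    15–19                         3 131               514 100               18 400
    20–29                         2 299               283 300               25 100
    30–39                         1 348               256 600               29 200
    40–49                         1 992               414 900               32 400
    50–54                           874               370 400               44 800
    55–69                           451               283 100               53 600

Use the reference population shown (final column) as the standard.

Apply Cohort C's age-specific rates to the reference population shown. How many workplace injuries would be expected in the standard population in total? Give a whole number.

816

Age-specific rates per 10 000 for Cohort C: 60.90, 81.15, 52.53, 48.01, 23.60, 15.93.
Expected workplace injuries = Σ (standard pop × age-specific rate ÷ 10 000)
= 18 400×60.90/10 000 + 25 100×81.15/10 000 + 29 200×52.53/10 000 + 32 400×48.01/10 000 + 44 800×23.60/10 000 + 53 600×15.93/10 000
= 112.06 + 203.69 + 153.40 + 155.56 + 105.71 + 85.39 = 815.80.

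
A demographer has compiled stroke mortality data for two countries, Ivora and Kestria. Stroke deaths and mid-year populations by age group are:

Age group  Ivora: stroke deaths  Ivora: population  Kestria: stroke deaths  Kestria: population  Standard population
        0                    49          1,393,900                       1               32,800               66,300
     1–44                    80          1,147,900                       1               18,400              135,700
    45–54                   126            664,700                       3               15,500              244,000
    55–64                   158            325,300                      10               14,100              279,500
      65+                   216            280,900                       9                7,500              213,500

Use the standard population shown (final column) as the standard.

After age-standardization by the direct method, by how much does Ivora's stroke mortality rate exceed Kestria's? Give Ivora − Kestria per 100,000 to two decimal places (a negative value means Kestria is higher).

-16.30

Age-specific rates per 100,000 for Ivora: 3.52, 6.97, 18.96, 48.57, 76.90.
For Kestria: 3.05, 5.43, 19.35, 70.92, 120.00.
Standard total = 939,000; weights = 0.0706, 0.1445, 0.2599, 0.2977, 0.2274.
Ivora: 0.0706×3.52 + 0.1445×6.97 + 0.2599×18.96 + 0.2977×48.57 + 0.2274×76.90 = 38.1222 per 100,000.
Kestria: 0.0706×3.05 + 0.1445×5.43 + 0.2599×19.35 + 0.2977×70.92 + 0.2274×120.00 = 54.4248 per 100,000.
Difference = 38.1222 − 54.4248 = -16.3026.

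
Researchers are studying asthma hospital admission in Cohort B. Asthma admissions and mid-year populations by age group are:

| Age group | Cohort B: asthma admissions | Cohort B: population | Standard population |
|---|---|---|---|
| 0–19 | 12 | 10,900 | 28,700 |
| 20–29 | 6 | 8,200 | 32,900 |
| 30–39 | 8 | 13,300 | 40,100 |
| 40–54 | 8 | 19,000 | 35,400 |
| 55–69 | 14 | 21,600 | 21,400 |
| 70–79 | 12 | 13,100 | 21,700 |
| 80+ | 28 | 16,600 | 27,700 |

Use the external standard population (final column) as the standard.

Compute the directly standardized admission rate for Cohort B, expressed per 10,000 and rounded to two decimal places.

Age-specific rates per 10,000 for Cohort B: 11.01, 7.32, 6.02, 4.21, 6.48, 9.16, 16.87.
Standard total = 207,900; weights = 0.1380, 0.1582, 0.1929, 0.1703, 0.1029, 0.1044, 0.1332.
Standardized rate: 0.1380×11.01 + 0.1582×7.32 + 0.1929×6.02 + 0.1703×4.21 + 0.1029×6.48 + 0.1044×9.16 + 0.1332×16.87 = 8.4255 per 10,000.

8.43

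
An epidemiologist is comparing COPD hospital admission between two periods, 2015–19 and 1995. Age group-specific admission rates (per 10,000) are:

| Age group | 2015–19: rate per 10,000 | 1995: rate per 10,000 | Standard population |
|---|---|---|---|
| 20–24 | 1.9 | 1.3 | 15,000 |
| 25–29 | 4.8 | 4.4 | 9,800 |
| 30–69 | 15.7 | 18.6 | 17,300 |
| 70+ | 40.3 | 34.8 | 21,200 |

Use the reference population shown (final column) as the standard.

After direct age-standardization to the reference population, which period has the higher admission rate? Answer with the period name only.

Standard total = 63,300; weights = 0.2370, 0.1548, 0.2733, 0.3349.
2015–19: 0.2370×1.9 + 0.1548×4.8 + 0.2733×15.7 + 0.3349×40.3 = 18.9812 per 10,000.
1995: 0.2370×1.3 + 0.1548×4.4 + 0.2733×18.6 + 0.3349×34.8 = 17.7276 per 10,000.

2015–19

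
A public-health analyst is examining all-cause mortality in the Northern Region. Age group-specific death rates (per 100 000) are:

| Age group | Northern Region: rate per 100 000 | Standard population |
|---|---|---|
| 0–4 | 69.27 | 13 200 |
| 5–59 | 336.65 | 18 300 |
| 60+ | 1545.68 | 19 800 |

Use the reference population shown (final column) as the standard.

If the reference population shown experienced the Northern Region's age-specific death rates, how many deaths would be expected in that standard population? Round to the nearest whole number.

377

Expected deaths = Σ (standard pop × age-specific rate ÷ 100 000)
= 13 200×69.27/100 000 + 18 300×336.65/100 000 + 19 800×1545.68/100 000
= 9.14 + 61.61 + 306.04 = 376.80.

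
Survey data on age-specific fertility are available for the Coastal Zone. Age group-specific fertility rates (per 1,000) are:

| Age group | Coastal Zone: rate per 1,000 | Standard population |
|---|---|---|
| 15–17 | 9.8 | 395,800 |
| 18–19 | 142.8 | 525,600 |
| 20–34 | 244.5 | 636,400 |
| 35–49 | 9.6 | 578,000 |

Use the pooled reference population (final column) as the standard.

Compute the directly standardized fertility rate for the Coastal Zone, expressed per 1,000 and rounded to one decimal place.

Standard total = 2,135,800; weights = 0.1853, 0.2461, 0.2980, 0.2706.
Standardized rate: 0.1853×9.8 + 0.2461×142.8 + 0.2980×244.5 + 0.2706×9.6 = 112.4090 per 1,000.

112.4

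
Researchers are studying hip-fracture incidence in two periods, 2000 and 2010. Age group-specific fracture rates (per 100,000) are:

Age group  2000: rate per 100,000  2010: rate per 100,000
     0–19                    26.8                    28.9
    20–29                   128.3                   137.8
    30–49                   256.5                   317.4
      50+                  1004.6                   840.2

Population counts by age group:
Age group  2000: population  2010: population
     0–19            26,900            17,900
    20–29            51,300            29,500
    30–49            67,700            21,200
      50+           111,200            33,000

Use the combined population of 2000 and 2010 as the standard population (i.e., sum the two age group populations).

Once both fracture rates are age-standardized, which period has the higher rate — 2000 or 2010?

Combined standard total = 358,700; weights = 0.1249, 0.2253, 0.2478, 0.4020.
2000: 0.1249×26.8 + 0.2253×128.3 + 0.2478×256.5 + 0.4020×1004.6 = 499.6751 per 100,000.
2010: 0.1249×28.9 + 0.2253×137.8 + 0.2478×317.4 + 0.4020×840.2 = 451.0807 per 100,000.

2000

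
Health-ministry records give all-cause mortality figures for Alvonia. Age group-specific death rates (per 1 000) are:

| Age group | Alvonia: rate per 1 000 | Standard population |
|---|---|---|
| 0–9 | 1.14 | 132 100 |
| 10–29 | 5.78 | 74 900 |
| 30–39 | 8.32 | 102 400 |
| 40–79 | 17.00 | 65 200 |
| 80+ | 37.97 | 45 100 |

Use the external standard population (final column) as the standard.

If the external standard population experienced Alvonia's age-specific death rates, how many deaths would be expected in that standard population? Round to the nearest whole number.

Expected deaths = Σ (standard pop × age-specific rate ÷ 1 000)
= 132 100×1.14/1 000 + 74 900×5.78/1 000 + 102 400×8.32/1 000 + 65 200×17.00/1 000 + 45 100×37.97/1 000
= 150.59 + 432.92 + 851.97 + 1108.40 + 1712.45 = 4256.33.

4256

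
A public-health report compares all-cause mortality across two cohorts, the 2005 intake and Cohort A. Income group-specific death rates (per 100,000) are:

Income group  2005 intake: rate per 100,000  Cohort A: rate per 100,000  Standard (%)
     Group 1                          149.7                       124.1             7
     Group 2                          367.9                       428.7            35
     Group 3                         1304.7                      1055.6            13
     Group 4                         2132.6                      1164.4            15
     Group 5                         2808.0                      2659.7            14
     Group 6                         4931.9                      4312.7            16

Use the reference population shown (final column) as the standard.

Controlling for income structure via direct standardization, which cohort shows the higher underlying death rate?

2005 intake

Standard weights: 0.07, 0.35, 0.13, 0.15, 0.14, 0.16.
The 2005 intake: 0.0700×149.7 + 0.3500×367.9 + 0.1300×1304.7 + 0.1500×2132.6 + 0.1400×2808.0 + 0.1600×4931.9 = 1810.9690 per 100,000.
Cohort A: 0.0700×124.1 + 0.3500×428.7 + 0.1300×1055.6 + 0.1500×1164.4 + 0.1400×2659.7 + 0.1600×4312.7 = 1533.0100 per 100,000.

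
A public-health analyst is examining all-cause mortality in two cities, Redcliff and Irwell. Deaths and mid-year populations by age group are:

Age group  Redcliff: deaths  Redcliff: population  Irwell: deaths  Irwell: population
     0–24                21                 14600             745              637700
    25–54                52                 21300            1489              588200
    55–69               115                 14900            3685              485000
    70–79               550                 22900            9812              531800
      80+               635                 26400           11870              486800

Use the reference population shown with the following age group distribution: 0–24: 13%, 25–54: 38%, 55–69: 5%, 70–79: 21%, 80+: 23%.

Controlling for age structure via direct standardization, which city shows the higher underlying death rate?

Age-specific rates per 1000 for Redcliff: 1.438, 2.441, 7.718, 24.017, 24.053.
For Irwell: 1.168, 2.531, 7.598, 18.451, 24.384.
Standard weights: 0.13, 0.38, 0.05, 0.21, 0.23.
Redcliff: 0.1300×1.438 + 0.3800×2.441 + 0.0500×7.718 + 0.2100×24.017 + 0.2300×24.053 = 12.0765 per 1000.
Irwell: 0.1300×1.168 + 0.3800×2.531 + 0.0500×7.598 + 0.2100×18.451 + 0.2300×24.384 = 10.9766 per 1000.

Redcliff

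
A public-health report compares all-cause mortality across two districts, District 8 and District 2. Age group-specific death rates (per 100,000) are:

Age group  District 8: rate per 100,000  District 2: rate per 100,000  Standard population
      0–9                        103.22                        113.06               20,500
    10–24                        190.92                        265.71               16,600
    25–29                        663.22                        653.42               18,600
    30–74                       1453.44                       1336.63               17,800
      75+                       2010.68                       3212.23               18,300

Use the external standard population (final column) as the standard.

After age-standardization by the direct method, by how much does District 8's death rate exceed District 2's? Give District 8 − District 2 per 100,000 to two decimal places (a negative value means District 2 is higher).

Standard total = 91,800; weights = 0.2233, 0.1808, 0.2026, 0.1939, 0.1993.
District 8: 0.2233×103.22 + 0.1808×190.92 + 0.2026×663.22 + 0.1939×1453.44 + 0.1993×2010.68 = 874.5953 per 100,000.
District 2: 0.2233×113.06 + 0.1808×265.71 + 0.2026×653.42 + 0.1939×1336.63 + 0.1993×3212.23 = 1105.2064 per 100,000.
Difference = 874.5953 − 1105.2064 = -230.6111.

-230.61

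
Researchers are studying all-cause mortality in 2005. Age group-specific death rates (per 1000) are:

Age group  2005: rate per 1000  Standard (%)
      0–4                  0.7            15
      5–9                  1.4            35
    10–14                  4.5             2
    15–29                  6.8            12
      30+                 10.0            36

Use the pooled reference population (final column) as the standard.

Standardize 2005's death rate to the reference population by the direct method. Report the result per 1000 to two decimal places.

Standard weights: 0.15, 0.35, 0.02, 0.12, 0.36.
Standardized rate: 0.1500×0.7 + 0.3500×1.4 + 0.0200×4.5 + 0.1200×6.8 + 0.3600×10.0 = 5.1010 per 1000.

5.10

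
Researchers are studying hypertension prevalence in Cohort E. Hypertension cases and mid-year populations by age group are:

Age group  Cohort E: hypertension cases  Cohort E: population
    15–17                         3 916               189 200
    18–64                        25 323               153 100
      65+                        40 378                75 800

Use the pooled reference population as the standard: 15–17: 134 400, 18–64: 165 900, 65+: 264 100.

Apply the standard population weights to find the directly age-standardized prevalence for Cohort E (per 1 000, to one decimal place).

Age-specific rates per 1 000 for Cohort E: 20.698, 165.402, 532.691.
Standard total = 564 400; weights = 0.2381, 0.2939, 0.4679.
Standardized rate: 0.2381×20.698 + 0.2939×165.402 + 0.4679×532.691 = 302.8095 per 1 000.

302.8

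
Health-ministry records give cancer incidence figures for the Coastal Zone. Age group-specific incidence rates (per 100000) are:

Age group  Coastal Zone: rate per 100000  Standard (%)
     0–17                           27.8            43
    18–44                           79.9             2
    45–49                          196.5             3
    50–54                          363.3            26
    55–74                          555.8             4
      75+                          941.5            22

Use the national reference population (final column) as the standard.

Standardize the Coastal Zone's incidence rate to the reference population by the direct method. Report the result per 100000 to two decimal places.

343.27

Standard weights: 0.43, 0.02, 0.03, 0.26, 0.04, 0.22.
Standardized rate: 0.4300×27.8 + 0.0200×79.9 + 0.0300×196.5 + 0.2600×363.3 + 0.0400×555.8 + 0.2200×941.5 = 343.2670 per 100000.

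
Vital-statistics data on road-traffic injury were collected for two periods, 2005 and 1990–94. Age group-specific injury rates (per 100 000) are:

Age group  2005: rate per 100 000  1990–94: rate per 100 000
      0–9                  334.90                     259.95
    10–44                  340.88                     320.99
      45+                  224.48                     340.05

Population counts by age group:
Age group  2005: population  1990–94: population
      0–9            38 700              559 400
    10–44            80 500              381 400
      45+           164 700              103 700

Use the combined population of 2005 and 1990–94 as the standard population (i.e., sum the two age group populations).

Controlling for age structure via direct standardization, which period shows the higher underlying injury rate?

2005

Combined standard total = 1 328 400; weights = 0.4502, 0.3477, 0.2020.
2005: 0.4502×334.90 + 0.3477×340.88 + 0.2020×224.48 = 314.6692 per 100 000.
1990–94: 0.4502×259.95 + 0.3477×320.99 + 0.2020×340.05 = 297.3583 per 100 000.
The crude rates (272.54 vs 290.19) would put 1990–94 higher, but that reflects its age composition; once standardized to a common age structure, 2005 has the higher underlying rate.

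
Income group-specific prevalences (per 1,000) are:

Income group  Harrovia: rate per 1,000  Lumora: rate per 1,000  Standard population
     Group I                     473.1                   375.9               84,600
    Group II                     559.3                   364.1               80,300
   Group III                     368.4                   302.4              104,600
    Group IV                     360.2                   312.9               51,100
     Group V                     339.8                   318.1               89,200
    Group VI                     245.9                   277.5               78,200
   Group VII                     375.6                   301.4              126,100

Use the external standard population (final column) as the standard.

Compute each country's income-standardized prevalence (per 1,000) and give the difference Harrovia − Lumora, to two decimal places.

Standard total = 614,100; weights = 0.1378, 0.1308, 0.1703, 0.0832, 0.1453, 0.1273, 0.2053.
Harrovia: 0.1378×473.1 + 0.1308×559.3 + 0.1703×368.4 + 0.0832×360.2 + 0.1453×339.8 + 0.1273×245.9 + 0.2053×375.6 = 388.8285 per 1,000.
Lumora: 0.1378×375.9 + 0.1308×364.1 + 0.1703×302.4 + 0.0832×312.9 + 0.1453×318.1 + 0.1273×277.5 + 0.2053×301.4 = 320.3715 per 1,000.
Difference = 388.8285 − 320.3715 = 68.4570.

68.46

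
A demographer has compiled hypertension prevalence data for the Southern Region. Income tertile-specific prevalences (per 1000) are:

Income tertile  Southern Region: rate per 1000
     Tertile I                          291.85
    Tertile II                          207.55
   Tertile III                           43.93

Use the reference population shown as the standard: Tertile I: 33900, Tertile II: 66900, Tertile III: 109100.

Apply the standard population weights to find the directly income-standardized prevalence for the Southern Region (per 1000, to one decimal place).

136.1

Standard total = 209900; weights = 0.1615, 0.3187, 0.5198.
Standardized rate: 0.1615×291.85 + 0.3187×207.55 + 0.5198×43.93 = 136.1199 per 1000.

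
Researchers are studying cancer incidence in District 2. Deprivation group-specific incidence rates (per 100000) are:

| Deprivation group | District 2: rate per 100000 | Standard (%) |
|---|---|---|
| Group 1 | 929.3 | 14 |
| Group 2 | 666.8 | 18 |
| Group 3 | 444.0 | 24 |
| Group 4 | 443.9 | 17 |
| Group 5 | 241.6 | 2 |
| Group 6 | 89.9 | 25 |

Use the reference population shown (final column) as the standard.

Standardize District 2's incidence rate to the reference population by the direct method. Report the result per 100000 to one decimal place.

459.5

Standard weights: 0.14, 0.18, 0.24, 0.17, 0.02, 0.25.
Standardized rate: 0.1400×929.3 + 0.1800×666.8 + 0.2400×444.0 + 0.1700×443.9 + 0.0200×241.6 + 0.2500×89.9 = 459.4560 per 100000.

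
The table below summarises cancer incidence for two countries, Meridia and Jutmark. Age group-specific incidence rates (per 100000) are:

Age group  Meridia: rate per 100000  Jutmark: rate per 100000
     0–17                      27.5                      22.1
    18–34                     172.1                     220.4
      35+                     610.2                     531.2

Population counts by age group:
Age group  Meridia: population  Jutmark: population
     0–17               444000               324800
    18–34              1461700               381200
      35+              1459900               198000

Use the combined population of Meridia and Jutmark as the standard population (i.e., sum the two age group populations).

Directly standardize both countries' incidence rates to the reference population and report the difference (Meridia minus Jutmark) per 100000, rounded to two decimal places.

10.80

Combined standard total = 4269600; weights = 0.1801, 0.4316, 0.3883.
Meridia: 0.1801×27.5 + 0.4316×172.1 + 0.3883×610.2 = 316.1785 per 100000.
Jutmark: 0.1801×22.1 + 0.4316×220.4 + 0.3883×531.2 = 305.3780 per 100000.
Difference = 316.1785 − 305.3780 = 10.8004.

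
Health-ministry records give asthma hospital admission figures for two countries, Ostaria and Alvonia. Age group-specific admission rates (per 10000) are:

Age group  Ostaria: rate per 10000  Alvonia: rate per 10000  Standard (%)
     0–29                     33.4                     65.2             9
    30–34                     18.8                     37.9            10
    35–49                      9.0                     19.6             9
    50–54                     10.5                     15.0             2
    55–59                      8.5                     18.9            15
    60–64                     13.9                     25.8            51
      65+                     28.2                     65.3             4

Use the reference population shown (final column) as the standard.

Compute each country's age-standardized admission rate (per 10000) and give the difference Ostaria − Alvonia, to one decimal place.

Standard weights: 0.09, 0.10, 0.09, 0.02, 0.15, 0.51, 0.04.
Ostaria: 0.0900×33.4 + 0.1000×18.8 + 0.0900×9.0 + 0.0200×10.5 + 0.1500×8.5 + 0.5100×13.9 + 0.0400×28.2 = 15.3980 per 10000.
Alvonia: 0.0900×65.2 + 0.1000×37.9 + 0.0900×19.6 + 0.0200×15.0 + 0.1500×18.9 + 0.5100×25.8 + 0.0400×65.3 = 30.3270 per 10000.
Difference = 15.3980 − 30.3270 = -14.9290.

-14.9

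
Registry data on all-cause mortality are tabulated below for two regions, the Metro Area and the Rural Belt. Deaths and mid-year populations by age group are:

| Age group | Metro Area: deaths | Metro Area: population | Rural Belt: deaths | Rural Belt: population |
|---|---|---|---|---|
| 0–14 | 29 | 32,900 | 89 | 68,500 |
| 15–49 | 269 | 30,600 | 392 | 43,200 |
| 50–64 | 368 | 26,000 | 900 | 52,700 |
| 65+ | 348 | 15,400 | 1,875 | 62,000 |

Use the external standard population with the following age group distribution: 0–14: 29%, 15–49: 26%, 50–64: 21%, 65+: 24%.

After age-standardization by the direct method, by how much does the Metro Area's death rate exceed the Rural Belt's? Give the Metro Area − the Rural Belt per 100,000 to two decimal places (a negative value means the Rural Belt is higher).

Age-specific rates per 100,000 for the Metro Area: 88.15, 879.08, 1415.38, 2259.74.
For the Rural Belt: 129.93, 907.41, 1707.78, 3024.19.
Standard weights: 0.29, 0.26, 0.21, 0.24.
The Metro Area: 0.2900×88.15 + 0.2600×879.08 + 0.2100×1415.38 + 0.2400×2259.74 = 1093.6928 per 100,000.
The Rural Belt: 0.2900×129.93 + 0.2600×907.41 + 0.2100×1707.78 + 0.2400×3024.19 = 1358.0450 per 100,000.
Difference = 1093.6928 − 1358.0450 = -264.3522.

-264.35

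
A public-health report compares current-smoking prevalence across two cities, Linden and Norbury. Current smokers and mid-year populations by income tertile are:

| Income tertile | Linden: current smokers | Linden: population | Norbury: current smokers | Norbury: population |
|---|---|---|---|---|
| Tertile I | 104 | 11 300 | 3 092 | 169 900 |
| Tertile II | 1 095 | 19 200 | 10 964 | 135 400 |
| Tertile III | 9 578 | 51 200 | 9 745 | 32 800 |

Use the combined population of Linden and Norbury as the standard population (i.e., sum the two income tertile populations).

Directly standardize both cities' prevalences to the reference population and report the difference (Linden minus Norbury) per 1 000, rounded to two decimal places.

-34.72

Income-specific rates per 1 000 for Linden: 9.204, 57.031, 187.070.
For Norbury: 18.199, 80.975, 297.104.
Combined standard total = 419 800; weights = 0.4316, 0.3683, 0.2001.
Linden: 0.4316×9.204 + 0.3683×57.031 + 0.2001×187.070 = 62.4074 per 1 000.
Norbury: 0.4316×18.199 + 0.3683×80.975 + 0.2001×297.104 = 97.1250 per 1 000.
Difference = 62.4074 − 97.1250 = -34.7176.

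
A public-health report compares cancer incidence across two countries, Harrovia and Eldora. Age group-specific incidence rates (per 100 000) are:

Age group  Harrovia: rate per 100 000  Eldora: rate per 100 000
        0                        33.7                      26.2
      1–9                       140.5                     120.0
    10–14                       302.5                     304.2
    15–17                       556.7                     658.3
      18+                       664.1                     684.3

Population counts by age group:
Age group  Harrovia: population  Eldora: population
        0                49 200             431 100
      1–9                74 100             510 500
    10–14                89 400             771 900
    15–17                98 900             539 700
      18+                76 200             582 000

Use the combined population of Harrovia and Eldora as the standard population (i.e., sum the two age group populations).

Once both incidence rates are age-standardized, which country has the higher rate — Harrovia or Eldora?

Combined standard total = 3 223 000; weights = 0.1490, 0.1814, 0.2672, 0.1981, 0.2042.
Harrovia: 0.1490×33.7 + 0.1814×140.5 + 0.2672×302.5 + 0.1981×556.7 + 0.2042×664.1 = 357.2711 per 100 000.
Eldora: 0.1490×26.2 + 0.1814×120.0 + 0.2672×304.2 + 0.1981×658.3 + 0.2042×684.3 = 377.1455 per 100 000.

Eldora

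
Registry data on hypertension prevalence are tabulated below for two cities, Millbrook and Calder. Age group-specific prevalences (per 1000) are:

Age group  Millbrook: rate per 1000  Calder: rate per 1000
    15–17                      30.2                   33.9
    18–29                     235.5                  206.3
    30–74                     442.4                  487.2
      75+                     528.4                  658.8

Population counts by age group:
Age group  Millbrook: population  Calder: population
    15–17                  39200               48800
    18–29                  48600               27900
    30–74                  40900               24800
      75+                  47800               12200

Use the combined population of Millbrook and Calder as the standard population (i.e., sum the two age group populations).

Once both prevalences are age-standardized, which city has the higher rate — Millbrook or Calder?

Calder

Combined standard total = 290200; weights = 0.3032, 0.2636, 0.2264, 0.2068.
Millbrook: 0.3032×30.2 + 0.2636×235.5 + 0.2264×442.4 + 0.2068×528.4 = 280.6445 per 1000.
Calder: 0.3032×33.9 + 0.2636×206.3 + 0.2264×487.2 + 0.2068×658.8 = 311.1723 per 1000.
The crude rates (317.17 vs 242.13) would put Millbrook higher, but that reflects its age composition; once standardized to a common age structure, Calder has the higher underlying rate.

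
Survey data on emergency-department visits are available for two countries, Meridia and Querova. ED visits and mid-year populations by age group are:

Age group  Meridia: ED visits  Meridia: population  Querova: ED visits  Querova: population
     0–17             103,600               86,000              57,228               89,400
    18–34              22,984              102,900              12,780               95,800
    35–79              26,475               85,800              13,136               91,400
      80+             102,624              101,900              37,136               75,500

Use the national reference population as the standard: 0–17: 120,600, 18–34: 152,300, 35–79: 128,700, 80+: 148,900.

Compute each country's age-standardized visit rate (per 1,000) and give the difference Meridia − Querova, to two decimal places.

Age-specific rates per 1,000 for Meridia: 1204.651, 223.362, 308.566, 1007.105.
For Querova: 640.134, 133.403, 143.720, 491.868.
Standard total = 550,500; weights = 0.2191, 0.2767, 0.2338, 0.2705.
Meridia: 0.2191×1204.651 + 0.2767×223.362 + 0.2338×308.566 + 0.2705×1007.105 = 670.2443 per 1,000.
Querova: 0.2191×640.134 + 0.2767×133.403 + 0.2338×143.720 + 0.2705×491.868 = 343.7843 per 1,000.
Difference = 670.2443 − 343.7843 = 326.4599.

326.46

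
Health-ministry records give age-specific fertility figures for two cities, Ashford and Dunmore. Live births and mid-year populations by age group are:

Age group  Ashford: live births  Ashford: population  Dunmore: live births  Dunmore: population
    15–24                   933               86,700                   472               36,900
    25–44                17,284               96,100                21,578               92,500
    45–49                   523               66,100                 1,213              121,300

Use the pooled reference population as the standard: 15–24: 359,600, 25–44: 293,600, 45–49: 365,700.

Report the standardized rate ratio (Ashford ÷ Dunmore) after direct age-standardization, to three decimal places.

0.776

Age-specific rates per 1,000 for Ashford: 10.761, 179.854, 7.912.
For Dunmore: 12.791, 233.276, 10.000.
Standard total = 1,018,900; weights = 0.3529, 0.2882, 0.3589.
Ashford: 0.3529×10.761 + 0.2882×179.854 + 0.3589×7.912 = 58.4635 per 1,000.
Dunmore: 0.3529×12.791 + 0.2882×233.276 + 0.3589×10.000 = 75.3229 per 1,000.
Ratio = 58.4635 ÷ 75.3229 = 0.77617.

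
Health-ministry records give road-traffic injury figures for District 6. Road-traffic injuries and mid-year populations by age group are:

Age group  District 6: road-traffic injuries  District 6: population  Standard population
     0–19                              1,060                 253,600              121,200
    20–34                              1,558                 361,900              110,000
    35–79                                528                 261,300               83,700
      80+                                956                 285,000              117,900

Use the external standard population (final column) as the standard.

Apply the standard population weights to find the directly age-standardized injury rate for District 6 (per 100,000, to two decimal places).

356.92

Age-specific rates per 100,000 for District 6: 417.98, 430.51, 202.07, 335.44.
Standard total = 432,800; weights = 0.2800, 0.2542, 0.1934, 0.2724.
Standardized rate: 0.2800×417.98 + 0.2542×430.51 + 0.1934×202.07 + 0.2724×335.44 = 356.9226 per 100,000.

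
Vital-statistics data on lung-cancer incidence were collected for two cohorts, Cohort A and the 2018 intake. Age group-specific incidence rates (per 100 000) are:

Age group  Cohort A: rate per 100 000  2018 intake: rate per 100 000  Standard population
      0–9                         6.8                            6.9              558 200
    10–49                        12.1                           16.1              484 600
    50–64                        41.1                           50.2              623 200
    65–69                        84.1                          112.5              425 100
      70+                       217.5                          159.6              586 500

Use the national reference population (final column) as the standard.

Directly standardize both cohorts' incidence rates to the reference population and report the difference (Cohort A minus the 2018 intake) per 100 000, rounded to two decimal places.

Standard total = 2 677 600; weights = 0.2085, 0.1810, 0.2327, 0.1588, 0.2190.
Cohort A: 0.2085×6.8 + 0.1810×12.1 + 0.2327×41.1 + 0.1588×84.1 + 0.2190×217.5 = 74.1663 per 100 000.
The 2018 intake: 0.2085×6.9 + 0.1810×16.1 + 0.2327×50.2 + 0.1588×112.5 + 0.2190×159.6 = 68.8555 per 100 000.
Difference = 74.1663 − 68.8555 = 5.3108.

5.31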